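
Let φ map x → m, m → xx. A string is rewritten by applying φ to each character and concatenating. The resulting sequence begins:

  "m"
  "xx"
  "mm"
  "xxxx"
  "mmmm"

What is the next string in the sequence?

xxxxxxxx

Expanding mmmm: m→xx, m→xx, m→xx, m→xx. Concatenated: xx xx xx xx.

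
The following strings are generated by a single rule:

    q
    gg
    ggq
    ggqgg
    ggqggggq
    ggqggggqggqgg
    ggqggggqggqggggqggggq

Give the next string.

This is a Fibonacci-style word recurrence s(k) = s(k−1)·s(k−2): e.g. gg·q = ggq.
So term 8 is ggqggggqggqggggqggggq·ggqggggqggqgg.

ggqggggqggqggggqggggqggqggggqggqgg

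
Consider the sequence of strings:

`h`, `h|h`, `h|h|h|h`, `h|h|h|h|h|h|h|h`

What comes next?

s(k+1) = s(k)·|·s(k) — each term doubles the last with '|' between the halves.
Doubling h|h|h|h|h|h|h|h with '|' between the halves:

h|h|h|h|h|h|h|h|h|h|h|h|h|h|h|h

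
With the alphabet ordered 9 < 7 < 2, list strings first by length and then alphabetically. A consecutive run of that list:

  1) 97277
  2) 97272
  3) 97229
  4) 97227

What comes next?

The successor of 97227 increments the rightmost position that isn't already 2 and resets every position after it to 9.

97222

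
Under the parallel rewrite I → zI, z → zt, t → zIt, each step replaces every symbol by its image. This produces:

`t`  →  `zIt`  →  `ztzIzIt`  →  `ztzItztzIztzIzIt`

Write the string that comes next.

ztzItztzIzItztzItztzIztzItztzIztzIzIt

Applying the rule to each of the 16 symbols of ztzItztzIztzIzIt gives the pieces zt zIt zt zI zIt zt zIt zt zI zt zIt zt zI zt zI zIt, which concatenate to the answer.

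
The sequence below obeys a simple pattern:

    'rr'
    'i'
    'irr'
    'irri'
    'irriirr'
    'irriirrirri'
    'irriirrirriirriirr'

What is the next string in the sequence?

Each term (from the third on) is the previous term followed by the one before it: term 3 = i·rr = irr.
So term 8 is irriirrirriirriirr·irriirrirri.

irriirrirriirriirrirriirrirri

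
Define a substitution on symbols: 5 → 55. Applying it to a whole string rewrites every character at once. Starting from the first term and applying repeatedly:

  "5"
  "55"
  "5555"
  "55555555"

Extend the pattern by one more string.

Rewriting each symbol of 55555555: 5→55, 5→55, 5→55, 5→55, 5→55, 5→55, 5→55, 5→55, which concatenates to 55 55 55 55 55 55 55 55.

5555555555555555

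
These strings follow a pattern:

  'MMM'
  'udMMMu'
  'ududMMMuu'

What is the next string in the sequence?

s(k+1) = ud·s(k)·u, so each term gains ud as a prefix and u as a suffix.
Applying this once more to ududMMMuu:

udududMMMuuu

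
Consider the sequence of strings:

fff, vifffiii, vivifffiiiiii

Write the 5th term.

vivivivifffiiiiiiiiiiii

Each term wraps the previous one in vi on the left and iii on the right.
From vivifffiiiiii, 2 further steps: vivifffiiiiii → vivivifffiiiiiiiii → (answer).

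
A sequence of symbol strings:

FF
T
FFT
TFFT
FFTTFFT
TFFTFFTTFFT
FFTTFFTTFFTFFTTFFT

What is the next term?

From term 3 onward, concatenate the second-to-last term with the last: FF·T = FFT, T·FFT = TFFT, …
Continuing: TFFTFFTTFFT · FFTTFFTTFFTFFTTFFT gives term 8.

TFFTFFTTFFTFFTTFFTTFFTFFTTFFT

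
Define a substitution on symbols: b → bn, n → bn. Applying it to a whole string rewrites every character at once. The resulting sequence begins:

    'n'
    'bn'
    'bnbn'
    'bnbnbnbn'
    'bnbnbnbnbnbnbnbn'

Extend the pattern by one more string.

Replace each of the 16 characters of bnbnbnbnbnbnbnbn in place — bn bn bn bn bn bn bn bn bn bn bn bn bn bn bn bn — and concatenate.

bnbnbnbnbnbnbnbnbnbnbnbnbnbnbnbn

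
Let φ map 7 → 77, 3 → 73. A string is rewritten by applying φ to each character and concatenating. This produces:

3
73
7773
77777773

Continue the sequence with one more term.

Rewriting each symbol of 77777773: 7→77, 7→77, 7→77, 7→77, 7→77, 7→77, 7→77, 3→73, which concatenates to 77 77 77 77 77 77 77 73.

7777777777777773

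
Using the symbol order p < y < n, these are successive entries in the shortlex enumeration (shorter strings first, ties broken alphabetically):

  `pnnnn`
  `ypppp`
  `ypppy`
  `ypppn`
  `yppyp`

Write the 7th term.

Advancing 2 positions from yppyp through yppyp → yppyy reaches term 7.

yppyn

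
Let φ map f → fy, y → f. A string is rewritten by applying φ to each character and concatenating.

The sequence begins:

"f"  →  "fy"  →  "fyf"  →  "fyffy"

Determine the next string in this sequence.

fyffyfyf

Rewriting each symbol of fyffy: f→fy, y→f, f→fy, f→fy, y→f, which concatenates to fy f fy fy f.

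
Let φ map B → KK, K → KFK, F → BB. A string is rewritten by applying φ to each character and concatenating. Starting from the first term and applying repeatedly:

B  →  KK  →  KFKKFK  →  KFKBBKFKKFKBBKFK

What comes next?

Rewriting the 16 symbols of KFKBBKFKKFKBBKFK one by one yields KFK BB KFK KK KK KFK BB KFK KFK BB KFK KK KK KFK BB KFK; concatenated:

KFKBBKFKKKKKKFKBBKFKKFKBBKFKKKKKKFKBBKFK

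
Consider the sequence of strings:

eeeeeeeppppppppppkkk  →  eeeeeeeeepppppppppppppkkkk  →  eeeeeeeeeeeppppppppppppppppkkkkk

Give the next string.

eeeeeeeeeeeeepppppppppppppppppppkkkkkk

Term n consists of 2n+1 e's, followed by 3n+1 p's, followed by n k's, where the shown terms are n = 3, 4, 5.
At n = 6 the blocks have lengths 13, 19, 6.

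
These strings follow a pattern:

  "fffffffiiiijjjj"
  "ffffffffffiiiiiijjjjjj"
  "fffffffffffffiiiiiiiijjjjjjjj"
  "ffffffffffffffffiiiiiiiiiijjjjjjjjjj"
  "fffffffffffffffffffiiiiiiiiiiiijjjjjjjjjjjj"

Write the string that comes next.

The n-th term is 3n+1 f's then 2n i's then 2n j's, where the shown terms are n = 2, 3, 4, 5, 6.
Setting n = 7 gives 22, 14, 14 characters in each block.

ffffffffffffffffffffffiiiiiiiiiiiiiijjjjjjjjjjjjjj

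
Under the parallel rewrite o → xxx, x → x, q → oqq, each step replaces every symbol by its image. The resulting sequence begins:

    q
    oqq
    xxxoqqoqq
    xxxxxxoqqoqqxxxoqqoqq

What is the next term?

Rewriting the 21 symbols of xxxxxxoqqoqqxxxoqqoqq one by one yields x x x x x x xxx oqq oqq xxx oqq oqq x x x xxx oqq oqq xxx oqq oqq; concatenated:

xxxxxxxxxoqqoqqxxxoqqoqqxxxxxxoqqoqqxxxoqqoqq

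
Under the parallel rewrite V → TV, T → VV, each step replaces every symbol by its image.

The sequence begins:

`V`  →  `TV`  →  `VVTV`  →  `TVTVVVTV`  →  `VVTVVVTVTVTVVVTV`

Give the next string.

TVTVVVTVTVTVVVTVVVTVVVTVTVTVVVTV

Replace each of the 16 characters of VVTVVVTVTVTVVVTV in place — TV TV VV TV TV TV VV TV VV TV VV TV TV TV VV TV — and concatenate.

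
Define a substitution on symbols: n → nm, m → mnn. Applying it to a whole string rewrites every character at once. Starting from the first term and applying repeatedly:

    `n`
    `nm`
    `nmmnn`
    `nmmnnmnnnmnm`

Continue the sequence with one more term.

nmmnnmnnnmnmmnnnmnmnmmnnnmmnn

Expanding nmmnnmnnnmnm: n→nm, m→mnn, m→mnn, n→nm, n→nm, m→mnn, n→nm, n→nm, n→nm, m→mnn, n→nm, m→mnn. Concatenated: nm mnn mnn nm nm mnn nm nm nm mnn nm mnn.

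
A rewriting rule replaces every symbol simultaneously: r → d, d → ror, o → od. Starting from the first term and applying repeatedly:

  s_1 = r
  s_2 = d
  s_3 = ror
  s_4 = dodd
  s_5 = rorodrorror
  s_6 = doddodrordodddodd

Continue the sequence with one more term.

rorodrorrorodrordoddrorodrorrorrorodrorror

Applying the rule to each of the 17 symbols of doddodrordodddodd gives the pieces ror od ror ror od ror d od d ror od ror ror ror od ror ror, which concatenate to the answer.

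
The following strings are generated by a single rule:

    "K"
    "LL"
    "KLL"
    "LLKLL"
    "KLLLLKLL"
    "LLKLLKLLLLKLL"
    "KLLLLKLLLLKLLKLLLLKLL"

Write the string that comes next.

LLKLLKLLLLKLLKLLLLKLLLLKLLKLLLLKLL

This is a Fibonacci-style word recurrence s(k) = s(k−2)·s(k−1): e.g. K·LL = KLL.
The next term joins LLKLLKLLLLKLL and KLLLLKLLLLKLLKLLLLKLL.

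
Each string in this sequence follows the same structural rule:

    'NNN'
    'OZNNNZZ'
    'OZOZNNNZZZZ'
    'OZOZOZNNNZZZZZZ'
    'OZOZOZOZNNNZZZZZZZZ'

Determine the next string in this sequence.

Each term wraps the previous one in OZ on the left and ZZ on the right.
One more step from OZOZOZOZNNNZZZZZZZZ gives the answer.

OZOZOZOZOZNNNZZZZZZZZZZ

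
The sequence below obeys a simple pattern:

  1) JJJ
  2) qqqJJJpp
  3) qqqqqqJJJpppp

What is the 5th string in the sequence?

Each term wraps the previous one in qqq on the left and pp on the right.
From qqqqqqJJJpppp, 2 further steps: qqqqqqJJJpppp → qqqqqqqqqJJJpppppp → (answer).

qqqqqqqqqqqqJJJpppppppp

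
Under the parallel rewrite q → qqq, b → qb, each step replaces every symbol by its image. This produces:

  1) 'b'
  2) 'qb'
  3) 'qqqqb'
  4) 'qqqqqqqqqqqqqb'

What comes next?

qqqqqqqqqqqqqqqqqqqqqqqqqqqqqqqqqqqqqqqqb

Applying the rule to each of the 14 symbols of qqqqqqqqqqqqqb gives the pieces qqq qqq qqq qqq qqq qqq qqq qqq qqq qqq qqq qqq qqq qb, which concatenate to the answer.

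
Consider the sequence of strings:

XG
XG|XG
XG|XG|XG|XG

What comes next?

Each string is two copies of the previous one joined by '|'.
Doubling XG|XG|XG|XG with '|' between the halves:

XG|XG|XG|XG|XG|XG|XG|XG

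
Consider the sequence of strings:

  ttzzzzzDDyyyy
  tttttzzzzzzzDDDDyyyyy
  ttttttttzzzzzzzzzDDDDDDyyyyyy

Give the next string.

tttttttttttzzzzzzzzzzzDDDDDDDDyyyyyyy

Each string has the form t^{3n-1} z^{2n+3} D^{2n} y^{n+3} (n = 1, 2, …).
For the next term, n = 4, so the run lengths are 11, 11, 8, 7.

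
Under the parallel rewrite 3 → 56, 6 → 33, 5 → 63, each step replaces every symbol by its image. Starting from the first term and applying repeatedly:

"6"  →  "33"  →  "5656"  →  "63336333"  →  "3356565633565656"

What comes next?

Rewriting the 16 symbols of 3356565633565656 one by one yields 56 56 63 33 63 33 63 33 56 56 63 33 63 33 63 33; concatenated:

56566333633363335656633363336333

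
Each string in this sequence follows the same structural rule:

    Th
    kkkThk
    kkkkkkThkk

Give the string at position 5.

Each term wraps the previous one in kkk on the left and k on the right.
From kkkkkkThkk, 2 further steps: kkkkkkThkk → kkkkkkkkkThkkk → (answer).

kkkkkkkkkkkkThkkkk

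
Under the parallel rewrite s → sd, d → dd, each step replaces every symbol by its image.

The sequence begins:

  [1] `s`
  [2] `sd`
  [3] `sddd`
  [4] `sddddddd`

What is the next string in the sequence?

sddddddddddddddd

Rewriting each symbol of sddddddd: s→sd, d→dd, d→dd, d→dd, d→dd, d→dd, d→dd, d→dd, which concatenates to sd dd dd dd dd dd dd dd.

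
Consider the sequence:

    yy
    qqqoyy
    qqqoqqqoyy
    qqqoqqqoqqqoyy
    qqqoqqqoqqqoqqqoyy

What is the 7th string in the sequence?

qqqoqqqoqqqoqqqoqqqoqqqoyy

Each term is the previous one with qqqo prepended.
From qqqoqqqoqqqoqqqoyy, 2 further steps: qqqoqqqoqqqoqqqoyy → qqqoqqqoqqqoqqqoqqqoyy → (answer).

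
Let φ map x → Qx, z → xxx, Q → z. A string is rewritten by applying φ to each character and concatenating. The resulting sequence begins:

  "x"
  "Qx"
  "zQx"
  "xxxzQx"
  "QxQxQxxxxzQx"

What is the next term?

zQxzQxzQxQxQxQxxxxzQx

Apply φ to QxQxQxxxxzQx symbol by symbol: Q→z, x→Qx, Q→z, x→Qx, Q→z, x→Qx, x→Qx, x→Qx, x→Qx, z→xxx, Q→z, x→Qx; joined: z Qx z Qx z Qx Qx Qx Qx xxx z Qx.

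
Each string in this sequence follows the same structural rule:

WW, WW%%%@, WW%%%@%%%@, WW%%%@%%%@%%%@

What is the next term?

WW%%%@%%%@%%%@%%%@

The strings grow by a fixed suffix %%%@ each time.
So the next term is WW%%%@%%%@%%%@·%%%@.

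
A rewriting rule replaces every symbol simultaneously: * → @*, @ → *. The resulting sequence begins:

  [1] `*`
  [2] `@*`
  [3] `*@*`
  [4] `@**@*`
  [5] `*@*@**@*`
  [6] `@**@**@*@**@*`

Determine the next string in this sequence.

Rewriting the 13 symbols of @**@**@*@**@* one by one yields * @* @* * @* @* * @* * @* @* * @*; concatenated:

*@*@**@*@**@**@*@**@*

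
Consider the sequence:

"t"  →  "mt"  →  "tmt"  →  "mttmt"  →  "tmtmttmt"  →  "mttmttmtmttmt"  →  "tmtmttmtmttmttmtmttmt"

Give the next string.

mttmttmtmttmttmtmttmtmttmttmtmttmt

Each term (from the third on) is the two preceding terms concatenated in order: term 3 = t·mt = tmt.
The next term joins mttmttmtmttmt and tmtmttmtmttmttmtmttmt.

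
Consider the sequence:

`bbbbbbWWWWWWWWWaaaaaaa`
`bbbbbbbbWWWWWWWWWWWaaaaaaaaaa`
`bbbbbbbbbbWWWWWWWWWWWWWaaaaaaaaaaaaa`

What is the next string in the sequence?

Each string has the form b^{2n} W^{2n+3} a^{3n-2}, where the shown terms are n = 3, 4, 5.
For the next term, n = 6, so the run lengths are 12, 15, 16.

bbbbbbbbbbbbWWWWWWWWWWWWWWWaaaaaaaaaaaaaaaa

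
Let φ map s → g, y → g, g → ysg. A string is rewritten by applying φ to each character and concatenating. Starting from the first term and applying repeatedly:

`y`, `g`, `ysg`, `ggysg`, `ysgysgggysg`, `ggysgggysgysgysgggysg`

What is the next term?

φ(ggysgggysgysgysgggysg) expands symbol-by-symbol to ysg ysg g g ysg ysg ysg g g ysg g g ysg g g ysg ysg ysg g g ysg; joining the 21 pieces gives the next term.

ysgysgggysgysgysgggysgggysgggysgysgysgggysg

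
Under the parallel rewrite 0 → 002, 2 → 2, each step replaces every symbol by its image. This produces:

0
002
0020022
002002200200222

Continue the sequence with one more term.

φ(002002200200222) expands symbol-by-symbol to 002 002 2 002 002 2 2 002 002 2 002 002 2 2 2; joining the 15 pieces gives the next term.

0020022002002220020022002002222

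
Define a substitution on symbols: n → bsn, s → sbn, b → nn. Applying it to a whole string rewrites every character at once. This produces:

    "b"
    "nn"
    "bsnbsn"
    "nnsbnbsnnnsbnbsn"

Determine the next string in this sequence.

Applying the rule to each of the 16 symbols of nnsbnbsnnnsbnbsn gives the pieces bsn bsn sbn nn bsn nn sbn bsn bsn bsn sbn nn bsn nn sbn bsn, which concatenate to the answer.

bsnbsnsbnnnbsnnnsbnbsnbsnbsnsbnnnbsnnnsbnbsn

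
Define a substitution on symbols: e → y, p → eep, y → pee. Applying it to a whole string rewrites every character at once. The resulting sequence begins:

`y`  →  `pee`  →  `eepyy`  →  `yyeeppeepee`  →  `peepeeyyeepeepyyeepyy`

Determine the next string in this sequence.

eepyyeepyypeepeeyyeepyyeeppeepeeyyeeppeepee

Replace each of the 21 characters of peepeeyyeepeepyyeepyy in place — eep y y eep y y pee pee y y eep y y eep pee pee y y eep pee pee — and concatenate.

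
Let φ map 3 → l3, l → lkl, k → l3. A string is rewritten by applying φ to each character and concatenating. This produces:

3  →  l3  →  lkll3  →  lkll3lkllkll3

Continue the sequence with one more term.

Replace each of the 13 characters of lkll3lkllkll3 in place — lkl l3 lkl lkl l3 lkl l3 lkl lkl l3 lkl lkl l3 — and concatenate.

lkll3lkllkll3lkll3lkllkll3lkllkll3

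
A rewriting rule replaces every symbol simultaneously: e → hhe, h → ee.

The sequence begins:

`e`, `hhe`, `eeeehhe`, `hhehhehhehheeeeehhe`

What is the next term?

φ(hhehhehhehheeeeehhe) expands symbol-by-symbol to ee ee hhe ee ee hhe ee ee hhe ee ee hhe hhe hhe hhe hhe ee ee hhe; joining the 19 pieces gives the next term.

eeeehheeeeehheeeeehheeeeehhehhehhehhehheeeeehhe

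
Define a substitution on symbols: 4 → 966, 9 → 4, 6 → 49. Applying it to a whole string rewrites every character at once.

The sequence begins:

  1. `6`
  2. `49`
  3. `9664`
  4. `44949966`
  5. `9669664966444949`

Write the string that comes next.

Applying the rule to each of the 16 symbols of 9669664966444949 gives the pieces 4 49 49 4 49 49 966 4 49 49 966 966 966 4 966 4, which concatenate to the answer.

44949449499664494996696696649664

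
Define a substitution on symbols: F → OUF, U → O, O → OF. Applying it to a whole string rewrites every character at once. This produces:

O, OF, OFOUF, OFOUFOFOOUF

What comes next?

OFOUFOFOOUFOFOUFOFOFOOUF

Expanding OFOUFOFOOUF: O→OF, F→OUF, O→OF, U→O, F→OUF, O→OF, F→OUF, O→OF, O→OF, U→O, F→OUF. Concatenated: OF OUF OF O OUF OF OUF OF OF O OUF.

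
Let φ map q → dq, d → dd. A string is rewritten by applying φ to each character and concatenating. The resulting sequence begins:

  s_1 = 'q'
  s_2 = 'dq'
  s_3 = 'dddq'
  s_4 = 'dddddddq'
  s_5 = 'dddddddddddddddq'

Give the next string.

dddddddddddddddddddddddddddddddq

Applying the rule to each of the 16 symbols of dddddddddddddddq gives the pieces dd dd dd dd dd dd dd dd dd dd dd dd dd dd dd dq, which concatenate to the answer.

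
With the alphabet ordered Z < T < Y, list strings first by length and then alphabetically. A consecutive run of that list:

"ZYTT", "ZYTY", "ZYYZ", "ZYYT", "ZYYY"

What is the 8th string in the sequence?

TZZY

Continuing the enumeration 3 steps past ZYYY: ZYYY → TZZZ → TZZT → (answer).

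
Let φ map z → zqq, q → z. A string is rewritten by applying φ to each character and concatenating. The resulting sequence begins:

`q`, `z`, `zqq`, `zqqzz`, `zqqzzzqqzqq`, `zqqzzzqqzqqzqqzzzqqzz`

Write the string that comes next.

zqqzzzqqzqqzqqzzzqqzzzqqzzzqqzqqzqqzzzqqzqq

Applying the rule to each of the 21 symbols of zqqzzzqqzqqzqqzzzqqzz gives the pieces zqq z z zqq zqq zqq z z zqq z z zqq z z zqq zqq zqq z z zqq zqq, which concatenate to the answer.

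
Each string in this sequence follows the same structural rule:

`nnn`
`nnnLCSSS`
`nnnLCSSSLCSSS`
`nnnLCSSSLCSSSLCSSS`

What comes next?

The strings grow by a fixed suffix LCSSS each time.
One more step from nnnLCSSSLCSSSLCSSS gives the answer.

nnnLCSSSLCSSSLCSSSLCSSS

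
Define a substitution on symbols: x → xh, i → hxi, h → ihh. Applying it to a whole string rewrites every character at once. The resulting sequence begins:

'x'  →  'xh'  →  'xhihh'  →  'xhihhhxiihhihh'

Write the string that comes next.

Applying the rule to each of the 14 symbols of xhihhhxiihhihh gives the pieces xh ihh hxi ihh ihh ihh xh hxi hxi ihh ihh hxi ihh ihh, which concatenate to the answer.

xhihhhxiihhihhihhxhhxihxiihhihhhxiihhihh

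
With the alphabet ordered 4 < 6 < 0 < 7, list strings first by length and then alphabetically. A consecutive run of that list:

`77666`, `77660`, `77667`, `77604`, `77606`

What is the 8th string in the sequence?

77674

Advancing 3 positions from 77606 through 77606 → 77600 → 77607 reaches term 8.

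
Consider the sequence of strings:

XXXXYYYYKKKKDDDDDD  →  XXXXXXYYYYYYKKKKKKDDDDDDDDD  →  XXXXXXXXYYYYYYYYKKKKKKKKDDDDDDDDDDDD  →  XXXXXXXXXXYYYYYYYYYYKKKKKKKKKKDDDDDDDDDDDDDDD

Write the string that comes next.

XXXXXXXXXXXXYYYYYYYYYYYYKKKKKKKKKKKKDDDDDDDDDDDDDDDDDD

Reading off run lengths: X runs 4, 6, 8, 10; Y runs 4, 6, 8, 10; K runs 4, 6, 8, 10; D runs 6, 9, 12, 15 — each is linear in n, where the shown terms are n = 2, 3, 4, 5.
At n = 6 the blocks have lengths 12, 12, 12, 18.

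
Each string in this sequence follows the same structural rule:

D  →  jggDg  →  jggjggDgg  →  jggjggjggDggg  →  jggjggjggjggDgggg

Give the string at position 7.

jggjggjggjggjggjggDgggggg

Each term wraps the previous one in jgg on the left and g on the right.
From jggjggjggjggDgggg, 2 further steps: jggjggjggjggDgggg → jggjggjggjggjggDggggg → (answer).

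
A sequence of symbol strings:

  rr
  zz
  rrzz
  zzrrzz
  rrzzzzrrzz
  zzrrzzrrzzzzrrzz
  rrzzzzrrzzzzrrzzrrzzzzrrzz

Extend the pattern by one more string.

Each term (from the third on) is the two preceding terms concatenated in order: term 3 = rr·zz = rrzz.
Continuing: zzrrzzrrzzzzrrzz · rrzzzzrrzzzzrrzzrrzzzzrrzz gives term 8.

zzrrzzrrzzzzrrzzrrzzzzrrzzzzrrzzrrzzzzrrzz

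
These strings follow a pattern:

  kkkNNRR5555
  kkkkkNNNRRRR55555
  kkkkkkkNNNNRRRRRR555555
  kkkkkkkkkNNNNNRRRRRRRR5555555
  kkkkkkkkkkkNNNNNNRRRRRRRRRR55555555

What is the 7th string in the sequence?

The n-th term is 2n+1 k's then n+1 N's then 2n R's then n+3 5's (n = 1, 2, …).
At n = 7 the blocks have lengths 15, 8, 14, 10.

kkkkkkkkkkkkkkkNNNNNNNNRRRRRRRRRRRRRR5555555555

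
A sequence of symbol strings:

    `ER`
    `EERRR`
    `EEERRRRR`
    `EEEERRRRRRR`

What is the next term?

EEEEERRRRRRRRR

Reading off run lengths: E runs 1, 2, 3, 4; R runs 1, 3, 5, 7 — each is linear in n (n = 1, 2, …).
Setting n = 5 gives 5, 9 characters in each block.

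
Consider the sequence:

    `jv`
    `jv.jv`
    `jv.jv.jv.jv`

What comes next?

s(k+1) = s(k)·.·s(k) — each term doubles the last with '.' between the halves.
So the next term is two copies of jv.jv.jv.jv with '.' between the halves.

jv.jv.jv.jv.jv.jv.jv.jv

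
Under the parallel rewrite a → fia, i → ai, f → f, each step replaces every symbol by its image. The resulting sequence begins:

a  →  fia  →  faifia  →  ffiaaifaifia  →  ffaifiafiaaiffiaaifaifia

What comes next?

φ(ffaifiafiaaiffiaaifaifia) expands symbol-by-symbol to f f fia ai f ai fia f ai fia fia ai f f ai fia fia ai f fia ai f ai fia; joining the 24 pieces gives the next term.

fffiaaifaifiafaifiafiaaiffaifiafiaaiffiaaifaifia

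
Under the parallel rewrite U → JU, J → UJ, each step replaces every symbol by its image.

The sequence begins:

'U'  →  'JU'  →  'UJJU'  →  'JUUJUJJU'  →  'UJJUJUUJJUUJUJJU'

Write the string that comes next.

JUUJUJJUUJJUJUUJUJJUJUUJJUUJUJJU

φ(UJJUJUUJJUUJUJJU) expands symbol-by-symbol to JU UJ UJ JU UJ JU JU UJ UJ JU JU UJ JU UJ UJ JU; joining the 16 pieces gives the next term.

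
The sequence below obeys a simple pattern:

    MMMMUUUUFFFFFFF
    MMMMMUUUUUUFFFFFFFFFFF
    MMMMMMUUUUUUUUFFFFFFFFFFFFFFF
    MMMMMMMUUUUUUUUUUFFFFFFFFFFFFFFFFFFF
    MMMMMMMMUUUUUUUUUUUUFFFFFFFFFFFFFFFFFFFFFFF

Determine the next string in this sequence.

Each string has the form M^{n+2} U^{2n} F^{4n-1}, where the shown terms are n = 2, 3, 4, 5, 6.
At n = 7 the blocks have lengths 9, 14, 27.

MMMMMMMMMUUUUUUUUUUUUUUFFFFFFFFFFFFFFFFFFFFFFFFFFF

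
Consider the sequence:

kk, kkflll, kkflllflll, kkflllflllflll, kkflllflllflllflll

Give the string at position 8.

Every step adds flll to the end: s(k+1) = s(k)·flll.
From kkflllflllflllflll, 3 further steps: kkflllflllflllflll → kkflllflllflllflllflll → kkflllflllflllflllflllflll → (answer).

kkflllflllflllflllflllflllflll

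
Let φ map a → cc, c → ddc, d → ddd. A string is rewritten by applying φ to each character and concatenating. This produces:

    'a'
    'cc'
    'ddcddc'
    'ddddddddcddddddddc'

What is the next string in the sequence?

φ(ddddddddcddddddddc) expands symbol-by-symbol to ddd ddd ddd ddd ddd ddd ddd ddd ddc ddd ddd ddd ddd ddd ddd ddd ddd ddc; joining the 18 pieces gives the next term.

ddddddddddddddddddddddddddcddddddddddddddddddddddddddc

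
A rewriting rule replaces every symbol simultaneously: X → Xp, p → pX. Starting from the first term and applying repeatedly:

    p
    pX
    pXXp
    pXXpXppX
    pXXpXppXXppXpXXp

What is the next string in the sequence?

Rewriting the 16 symbols of pXXpXppXXppXpXXp one by one yields pX Xp Xp pX Xp pX pX Xp Xp pX pX Xp pX Xp Xp pX; concatenated:

pXXpXppXXppXpXXpXppXpXXppXXpXppX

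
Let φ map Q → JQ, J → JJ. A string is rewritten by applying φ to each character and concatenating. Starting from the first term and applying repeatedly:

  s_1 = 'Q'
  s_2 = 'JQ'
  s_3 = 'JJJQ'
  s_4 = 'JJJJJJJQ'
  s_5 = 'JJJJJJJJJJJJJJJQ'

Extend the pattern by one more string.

Rewriting the 16 symbols of JJJJJJJJJJJJJJJQ one by one yields JJ JJ JJ JJ JJ JJ JJ JJ JJ JJ JJ JJ JJ JJ JJ JQ; concatenated:

JJJJJJJJJJJJJJJJJJJJJJJJJJJJJJJQ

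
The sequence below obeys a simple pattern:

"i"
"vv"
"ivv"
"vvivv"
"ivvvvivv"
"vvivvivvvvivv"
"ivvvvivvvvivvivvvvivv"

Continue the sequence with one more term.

vvivvivvvvivvivvvvivvvvivvivvvvivv

From term 3 onward, concatenate the second-to-last term with the last: i·vv = ivv, vv·ivv = vvivv, …
Continuing: vvivvivvvvivv · ivvvvivvvvivvivvvvivv gives term 8.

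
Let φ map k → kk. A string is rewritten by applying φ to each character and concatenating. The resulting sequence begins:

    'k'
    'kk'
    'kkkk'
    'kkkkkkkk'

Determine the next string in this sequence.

Rewriting each symbol of kkkkkkkk: k→kk, k→kk, k→kk, k→kk, k→kk, k→kk, k→kk, k→kk, which concatenates to kk kk kk kk kk kk kk kk.

kkkkkkkkkkkkkkkk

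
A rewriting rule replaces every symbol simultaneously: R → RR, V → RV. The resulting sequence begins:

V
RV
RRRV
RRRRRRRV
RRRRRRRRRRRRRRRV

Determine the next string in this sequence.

Rewriting the 16 symbols of RRRRRRRRRRRRRRRV one by one yields RR RR RR RR RR RR RR RR RR RR RR RR RR RR RR RV; concatenated:

RRRRRRRRRRRRRRRRRRRRRRRRRRRRRRRV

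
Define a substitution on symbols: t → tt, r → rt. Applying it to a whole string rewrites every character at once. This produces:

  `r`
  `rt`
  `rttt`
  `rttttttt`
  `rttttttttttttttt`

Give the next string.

rttttttttttttttttttttttttttttttt

Applying the rule to each of the 16 symbols of rttttttttttttttt gives the pieces rt tt tt tt tt tt tt tt tt tt tt tt tt tt tt tt, which concatenate to the answer.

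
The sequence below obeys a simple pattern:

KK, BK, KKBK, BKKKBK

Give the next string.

KKBKBKKKBK

This is a Fibonacci-style word recurrence s(k) = s(k−2)·s(k−1): e.g. KK·BK = KKBK.
So term 5 is KKBK·BKKKBK.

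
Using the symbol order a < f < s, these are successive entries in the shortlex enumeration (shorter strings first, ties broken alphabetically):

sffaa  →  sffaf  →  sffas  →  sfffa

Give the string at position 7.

sffsa

Continuing the enumeration 3 steps past sfffa: sfffa → sffff → sfffs → (answer).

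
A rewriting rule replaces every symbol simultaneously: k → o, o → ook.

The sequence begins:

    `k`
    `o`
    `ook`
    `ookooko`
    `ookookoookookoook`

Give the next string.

ookookoookookoookookookoookookoookookooko

φ(ookookoookookoook) expands symbol-by-symbol to ook ook o ook ook o ook ook ook o ook ook o ook ook ook o; joining the 17 pieces gives the next term.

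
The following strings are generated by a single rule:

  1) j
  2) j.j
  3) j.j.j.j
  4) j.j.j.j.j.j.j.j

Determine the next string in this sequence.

j.j.j.j.j.j.j.j.j.j.j.j.j.j.j.j

s(k+1) = s(k)·.·s(k) — each term doubles the last with '.' between the halves.
So the next term is two copies of j.j.j.j.j.j.j.j with '.' between the halves.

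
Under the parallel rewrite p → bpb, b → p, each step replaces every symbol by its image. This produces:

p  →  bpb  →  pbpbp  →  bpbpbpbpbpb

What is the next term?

Apply φ to bpbpbpbpbpb symbol by symbol: b→p, p→bpb, b→p, p→bpb, b→p, p→bpb, b→p, p→bpb, b→p, p→bpb, b→p; joined: p bpb p bpb p bpb p bpb p bpb p.

pbpbpbpbpbpbpbpbpbpbp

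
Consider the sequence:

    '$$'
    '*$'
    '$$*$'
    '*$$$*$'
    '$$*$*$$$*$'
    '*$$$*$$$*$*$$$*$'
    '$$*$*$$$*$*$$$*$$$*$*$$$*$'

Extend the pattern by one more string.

From term 3 onward, concatenate the second-to-last term with the last: $$·*$ = $$*$, *$·$$*$ = *$$$*$, …
So term 8 is *$$$*$$$*$*$$$*$·$$*$*$$$*$*$$$*$$$*$*$$$*$.

*$$$*$$$*$*$$$*$$$*$*$$$*$*$$$*$$$*$*$$$*$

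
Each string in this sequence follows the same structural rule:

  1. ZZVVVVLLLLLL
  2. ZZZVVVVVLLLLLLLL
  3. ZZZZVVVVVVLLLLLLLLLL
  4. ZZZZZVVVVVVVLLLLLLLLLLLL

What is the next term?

ZZZZZZVVVVVVVVLLLLLLLLLLLLLL

Term n consists of n-1 Z's, followed by n+1 V's, followed by 2n L's, where the shown terms are n = 3, 4, 5, 6.
Setting n = 7 gives 6, 8, 14 characters in each block.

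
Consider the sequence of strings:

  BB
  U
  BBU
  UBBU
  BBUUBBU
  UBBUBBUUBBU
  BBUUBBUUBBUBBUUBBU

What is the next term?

From term 3 onward, concatenate the second-to-last term with the last: BB·U = BBU, U·BBU = UBBU, …
The next term joins UBBUBBUUBBU and BBUUBBUUBBUBBUUBBU.

UBBUBBUUBBUBBUUBBUUBBUBBUUBBU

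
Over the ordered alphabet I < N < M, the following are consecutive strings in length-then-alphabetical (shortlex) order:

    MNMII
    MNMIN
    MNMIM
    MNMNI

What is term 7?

MNMMI

Advancing 3 positions from MNMNI through MNMNI → MNMNN → MNMNM reaches term 7.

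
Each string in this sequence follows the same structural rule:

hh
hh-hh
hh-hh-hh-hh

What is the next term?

Each string is two copies of the previous one joined by '-'.
So the next term is two copies of hh-hh-hh-hh with '-' between the halves.

hh-hh-hh-hh-hh-hh-hh-hh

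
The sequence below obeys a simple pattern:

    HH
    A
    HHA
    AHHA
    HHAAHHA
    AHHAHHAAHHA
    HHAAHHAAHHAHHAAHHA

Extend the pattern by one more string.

AHHAHHAAHHAHHAAHHAAHHAHHAAHHA

This is a Fibonacci-style word recurrence s(k) = s(k−2)·s(k−1): e.g. HH·A = HHA.
So term 8 is AHHAHHAAHHA·HHAAHHAAHHAHHAAHHA.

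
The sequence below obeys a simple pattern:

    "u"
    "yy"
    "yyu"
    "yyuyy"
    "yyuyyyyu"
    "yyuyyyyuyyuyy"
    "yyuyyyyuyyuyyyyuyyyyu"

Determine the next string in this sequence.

Each term (from the third on) is the previous term followed by the one before it: term 3 = yy·u = yyu.
Continuing: yyuyyyyuyyuyyyyuyyyyu · yyuyyyyuyyuyy gives term 8.

yyuyyyyuyyuyyyyuyyyyuyyuyyyyuyyuyy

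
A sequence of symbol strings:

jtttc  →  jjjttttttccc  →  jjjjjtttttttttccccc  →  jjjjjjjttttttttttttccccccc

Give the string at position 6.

jjjjjjjjjjjttttttttttttttttttccccccccccc

Term n consists of 2n-1 j's, followed by 3n t's, followed by 2n-1 c's (n = 1, 2, …).
For term 6, n = 6, so the run lengths are 11, 18, 11.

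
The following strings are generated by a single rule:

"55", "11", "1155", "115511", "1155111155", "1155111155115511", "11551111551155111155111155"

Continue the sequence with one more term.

115511115511551111551111551155111155115511

This is a Fibonacci-style word recurrence s(k) = s(k−1)·s(k−2): e.g. 11·55 = 1155.
Continuing: 11551111551155111155111155 · 1155111155115511 gives term 8.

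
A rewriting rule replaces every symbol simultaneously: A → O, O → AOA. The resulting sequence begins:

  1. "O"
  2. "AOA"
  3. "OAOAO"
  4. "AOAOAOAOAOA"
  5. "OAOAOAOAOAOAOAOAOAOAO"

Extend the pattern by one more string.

φ(OAOAOAOAOAOAOAOAOAOAO) expands symbol-by-symbol to AOA O AOA O AOA O AOA O AOA O AOA O AOA O AOA O AOA O AOA O AOA; joining the 21 pieces gives the next term.

AOAOAOAOAOAOAOAOAOAOAOAOAOAOAOAOAOAOAOAOAOA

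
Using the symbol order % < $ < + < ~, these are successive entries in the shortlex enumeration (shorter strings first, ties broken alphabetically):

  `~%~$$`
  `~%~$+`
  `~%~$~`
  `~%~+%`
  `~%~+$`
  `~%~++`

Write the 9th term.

~%~~$

Stepping forward 3 times from ~%~++: ~%~++ → ~%~+~ → ~%~~%, then the target.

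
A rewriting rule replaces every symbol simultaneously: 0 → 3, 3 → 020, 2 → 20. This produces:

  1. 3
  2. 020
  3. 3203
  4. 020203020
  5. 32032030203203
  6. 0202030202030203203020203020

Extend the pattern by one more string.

32032030203203203020320302020302032032030203203

Replace each of the 28 characters of 0202030202030203203020203020 in place — 3 20 3 20 3 020 3 20 3 20 3 020 3 20 3 020 20 3 020 3 20 3 20 3 020 3 20 3 — and concatenate.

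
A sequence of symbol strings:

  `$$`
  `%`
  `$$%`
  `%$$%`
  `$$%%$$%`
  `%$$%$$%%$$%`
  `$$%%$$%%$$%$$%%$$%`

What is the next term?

This is a Fibonacci-style word recurrence s(k) = s(k−2)·s(k−1): e.g. $$·% = $$%.
The next term joins %$$%$$%%$$% and $$%%$$%%$$%$$%%$$%.

%$$%$$%%$$%$$%%$$%%$$%$$%%$$%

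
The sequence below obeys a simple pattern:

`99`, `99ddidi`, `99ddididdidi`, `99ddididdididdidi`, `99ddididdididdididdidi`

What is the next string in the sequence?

99ddididdididdididdididdidi

Each term is the previous one with ddidi appended.
One more step from 99ddididdididdididdidi gives the answer.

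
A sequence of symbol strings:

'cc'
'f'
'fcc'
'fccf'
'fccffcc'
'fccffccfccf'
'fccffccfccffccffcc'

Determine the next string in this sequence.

fccffccfccffccffccfccffccfccf

From term 3 onward, concatenate the last term with the second-to-last: f·cc = fcc, fcc·f = fccf, …
Continuing: fccffccfccffccffcc · fccffccfccf gives term 8.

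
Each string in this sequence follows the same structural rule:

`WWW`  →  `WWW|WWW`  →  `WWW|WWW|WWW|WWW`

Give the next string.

WWW|WWW|WWW|WWW|WWW|WWW|WWW|WWW

s(k+1) = s(k)·|·s(k) — each term doubles the last with '|' between the halves.
One more doubling of WWW|WWW|WWW|WWW gives the answer.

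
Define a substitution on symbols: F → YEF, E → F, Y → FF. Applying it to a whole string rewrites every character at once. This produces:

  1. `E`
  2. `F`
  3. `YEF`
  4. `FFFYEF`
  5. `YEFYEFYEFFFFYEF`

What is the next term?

φ(YEFYEFYEFFFFYEF) expands symbol-by-symbol to FF F YEF FF F YEF FF F YEF YEF YEF YEF FF F YEF; joining the 15 pieces gives the next term.

FFFYEFFFFYEFFFFYEFYEFYEFYEFFFFYEF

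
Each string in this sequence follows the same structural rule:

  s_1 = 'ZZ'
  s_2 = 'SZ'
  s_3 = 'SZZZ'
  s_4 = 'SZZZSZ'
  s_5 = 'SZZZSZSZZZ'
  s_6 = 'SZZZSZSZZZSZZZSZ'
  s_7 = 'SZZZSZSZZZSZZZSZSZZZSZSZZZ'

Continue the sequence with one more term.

From term 3 onward, concatenate the last term with the second-to-last: SZ·ZZ = SZZZ, SZZZ·SZ = SZZZSZ, …
The next term joins SZZZSZSZZZSZZZSZSZZZSZSZZZ and SZZZSZSZZZSZZZSZ.

SZZZSZSZZZSZZZSZSZZZSZSZZZSZZZSZSZZZSZZZSZ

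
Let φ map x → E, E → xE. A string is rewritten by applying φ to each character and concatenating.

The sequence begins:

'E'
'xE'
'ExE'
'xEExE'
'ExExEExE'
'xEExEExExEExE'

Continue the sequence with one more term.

Replace each of the 13 characters of xEExEExExEExE in place — E xE xE E xE xE E xE E xE xE E xE — and concatenate.

ExExEExExEExEExExEExE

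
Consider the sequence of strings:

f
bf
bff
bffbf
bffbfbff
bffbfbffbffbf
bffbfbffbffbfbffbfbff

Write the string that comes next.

bffbfbffbffbfbffbfbffbffbfbffbffbf

Each term (from the third on) is the previous term followed by the one before it: term 3 = bf·f = bff.
Continuing: bffbfbffbffbfbffbfbff · bffbfbffbffbf gives term 8.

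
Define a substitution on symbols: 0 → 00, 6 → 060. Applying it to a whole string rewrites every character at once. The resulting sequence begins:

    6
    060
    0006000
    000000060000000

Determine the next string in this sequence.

Applying the rule to each of the 15 symbols of 000000060000000 gives the pieces 00 00 00 00 00 00 00 060 00 00 00 00 00 00 00, which concatenate to the answer.

0000000000000006000000000000000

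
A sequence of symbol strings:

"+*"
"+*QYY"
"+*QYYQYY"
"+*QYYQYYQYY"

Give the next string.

+*QYYQYYQYYQYY

Each term is the previous one with QYY appended.
One more step from +*QYYQYYQYY gives the answer.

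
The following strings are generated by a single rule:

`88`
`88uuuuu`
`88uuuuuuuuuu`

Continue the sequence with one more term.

88uuuuuuuuuuuuuuu

Every step adds uuuuu to the end: s(k+1) = s(k)·uuuuu.
One more step from 88uuuuuuuuuu gives the answer.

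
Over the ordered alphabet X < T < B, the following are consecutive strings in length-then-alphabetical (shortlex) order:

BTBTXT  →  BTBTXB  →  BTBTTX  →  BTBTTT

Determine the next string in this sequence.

Treat BTBTTT as a base-3 numeral over the given alphabet and add one, carrying through any trailing B's.

BTBTTB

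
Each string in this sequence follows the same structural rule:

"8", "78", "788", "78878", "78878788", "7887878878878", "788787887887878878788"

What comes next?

From term 3 onward, concatenate the last term with the second-to-last: 78·8 = 788, 788·78 = 78878, …
Continuing: 788787887887878878788 · 7887878878878 gives term 8.

7887878878878788787887887878878878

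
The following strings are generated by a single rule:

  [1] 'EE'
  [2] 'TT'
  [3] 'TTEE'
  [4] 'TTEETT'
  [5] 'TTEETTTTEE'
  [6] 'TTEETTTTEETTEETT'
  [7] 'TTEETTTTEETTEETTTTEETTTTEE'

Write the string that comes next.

TTEETTTTEETTEETTTTEETTTTEETTEETTTTEETTEETT

Each term (from the third on) is the previous term followed by the one before it: term 3 = TT·EE = TTEE.
The next term joins TTEETTTTEETTEETTTTEETTTTEE and TTEETTTTEETTEETT.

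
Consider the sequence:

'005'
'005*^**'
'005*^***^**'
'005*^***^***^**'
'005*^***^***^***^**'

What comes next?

Each term is the previous one with *^** appended.
One more step from 005*^***^***^***^** gives the answer.

005*^***^***^***^***^**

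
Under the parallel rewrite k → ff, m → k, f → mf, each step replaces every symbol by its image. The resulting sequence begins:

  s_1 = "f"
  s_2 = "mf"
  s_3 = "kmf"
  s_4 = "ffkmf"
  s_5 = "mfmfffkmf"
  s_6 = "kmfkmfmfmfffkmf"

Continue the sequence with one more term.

Rewriting the 15 symbols of kmfkmfmfmfffkmf one by one yields ff k mf ff k mf k mf k mf mf mf ff k mf; concatenated:

ffkmfffkmfkmfkmfmfmfffkmf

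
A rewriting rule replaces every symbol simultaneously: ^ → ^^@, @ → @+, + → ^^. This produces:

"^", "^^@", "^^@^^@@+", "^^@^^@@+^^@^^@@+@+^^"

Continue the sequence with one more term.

φ(^^@^^@@+^^@^^@@+@+^^) expands symbol-by-symbol to ^^@ ^^@ @+ ^^@ ^^@ @+ @+ ^^ ^^@ ^^@ @+ ^^@ ^^@ @+ @+ ^^ @+ ^^ ^^@ ^^@; joining the 20 pieces gives the next term.

^^@^^@@+^^@^^@@+@+^^^^@^^@@+^^@^^@@+@+^^@+^^^^@^^@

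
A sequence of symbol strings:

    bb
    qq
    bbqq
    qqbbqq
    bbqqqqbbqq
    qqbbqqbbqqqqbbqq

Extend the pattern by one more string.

bbqqqqbbqqqqbbqqbbqqqqbbqq

From term 3 onward, concatenate the second-to-last term with the last: bb·qq = bbqq, qq·bbqq = qqbbqq, …
The next term joins bbqqqqbbqq and qqbbqqbbqqqqbbqq.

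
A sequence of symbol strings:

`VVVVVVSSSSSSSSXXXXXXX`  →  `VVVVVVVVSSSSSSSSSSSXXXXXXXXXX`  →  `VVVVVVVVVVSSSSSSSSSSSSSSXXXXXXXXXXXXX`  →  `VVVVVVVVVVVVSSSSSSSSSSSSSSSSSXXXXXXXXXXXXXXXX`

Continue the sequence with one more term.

Each string has the form V^{2n+2} S^{3n+2} X^{3n+1}, where the shown terms are n = 2, 3, 4, 5.
Setting n = 6 gives 14, 20, 19 characters in each block.

VVVVVVVVVVVVVVSSSSSSSSSSSSSSSSSSSSXXXXXXXXXXXXXXXXXXX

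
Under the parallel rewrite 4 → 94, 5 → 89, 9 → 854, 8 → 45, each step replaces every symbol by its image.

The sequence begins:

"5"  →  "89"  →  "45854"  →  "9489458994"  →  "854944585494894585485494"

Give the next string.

Rewriting the 24 symbols of 854944585494894585485494 one by one yields 45 89 94 854 94 94 89 45 89 94 854 94 45 854 94 89 45 89 94 45 89 94 854 94; concatenated:

4589948549494894589948549445854948945899445899485494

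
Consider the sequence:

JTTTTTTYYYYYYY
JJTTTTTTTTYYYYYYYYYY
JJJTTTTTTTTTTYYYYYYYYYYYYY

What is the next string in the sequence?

JJJJTTTTTTTTTTTTYYYYYYYYYYYYYYYY

The n-th term is n-2 J's then 2n T's then 3n-2 Y's, where the shown terms are n = 3, 4, 5.
Setting n = 6 gives 4, 12, 16 characters in each block.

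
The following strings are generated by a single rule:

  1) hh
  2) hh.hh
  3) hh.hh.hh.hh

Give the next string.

hh.hh.hh.hh.hh.hh.hh.hh

Every step duplicates the string with '.' between the halves.
So the next term is two copies of hh.hh.hh.hh with '.' between the halves.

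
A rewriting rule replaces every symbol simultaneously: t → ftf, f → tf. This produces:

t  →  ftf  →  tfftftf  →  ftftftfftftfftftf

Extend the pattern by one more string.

Replace each of the 17 characters of ftftftfftftfftftf in place — tf ftf tf ftf tf ftf tf tf ftf tf ftf tf tf ftf tf ftf tf — and concatenate.

tfftftfftftfftftftfftftfftftftfftftfftftf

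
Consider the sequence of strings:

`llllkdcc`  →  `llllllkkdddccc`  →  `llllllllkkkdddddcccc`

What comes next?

llllllllllkkkkdddddddccccc

The n-th term is 2n+2 l's then n k's then 2n-1 d's then n+1 c's (n = 1, 2, …).
Setting n = 4 gives 10, 4, 7, 5 characters in each block.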